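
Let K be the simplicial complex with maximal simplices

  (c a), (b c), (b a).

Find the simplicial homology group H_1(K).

Take the total order a < b < c on the vertex set. Then K (dimension 1) consists of the simplices:

  0-simplices (3): a, b, c
  1-simplices (3): ab, ac, bc

so the chain groups are C_0 ≅ Z^3, C_1 ≅ Z^3.

∂_1: C_1 → C_0 is given by ∂[p,q] = [q] − [p].
This gives a 3×3 integer matrix of rank 2; reducing to Smith normal form yields diagonal entries (1,1).

From H_k ≅ ker(∂_k) / im(∂_{k+1}) we obtain:

  H_1: rank ker ∂_1 − rank ∂_2 = (3 − 2) − 0 = 1, and there is no ∂_2, so H_1 = Z.

H_1 = Z.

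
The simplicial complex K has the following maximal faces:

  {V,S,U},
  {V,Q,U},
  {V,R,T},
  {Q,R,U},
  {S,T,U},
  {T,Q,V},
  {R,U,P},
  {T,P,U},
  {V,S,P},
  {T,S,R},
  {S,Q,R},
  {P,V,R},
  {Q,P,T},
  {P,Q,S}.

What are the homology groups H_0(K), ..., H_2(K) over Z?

Order the vertices as P < Q < R < S < T < U < V. Listing each simplex with vertices in this order, K has dimension 2 with simplices:

  0-simplices (7): P, Q, R, S, T, U, V
  1-simplices (21): PQ, PR, PS, PT, PU, PV, QR, QS, QT, QU, QV, RS, RT, RU, RV, ST, SU, SV, TU, TV, UV
  2-simplices (14): PQS, PQT, PRU, PRV, PSV, PTU, QRS, QRU, QTV, QUV, RST, RTV, STU, SUV

Hence C_0 ≅ Z^7, C_1 ≅ Z^21, C_2 ≅ Z^14.

∂_1: C_1 → C_0 maps an edge to its endpoints' difference, ∂[p,q] = q − p. For instance
  ∂ST = T − S.
This gives a 7×21 integer matrix of rank 6; reducing to Smith normal form yields diagonal entries (1,1,1,1,1,1).

Boundary ∂_2: C_2 → C_1 sends each 2-simplex [p,q,r] to [q,r] − [p,r] + [p,q]. For instance
  ∂QRU = RU − QU + QR,
  ∂PRU = RU − PU + PR.
The resulting 21×14 matrix has rank 13, and its Smith normal form has invariant factors (1,1,1,1,1,1,1,1,1,1,1,1,1).

Reading off H_k = ker ∂_k / im ∂_{k+1}:

  H_0: rank C_0 − rank ∂_1 = 7 − 6 = 1, and the invariant factors of ∂_1 are all 1, so H_0 = Z.
  H_1: rank ker ∂_1 − rank ∂_2 = (21 − 6) − 13 = 2, and the invariant factors of ∂_2 are all 1, so H_1 = Z^2.
  H_2: rank ker ∂_2 − rank ∂_3 = (14 − 13) − 0 = 1, and there is no ∂_3, so H_2 = Z.

As a check, the Euler characteristic is 7 − 21 + 14 = 0, which agrees with 1 − 2 + 1 = 0.

H_0 ≅ Z,  H_1 ≅ Z^2,  H_2 ≅ Z.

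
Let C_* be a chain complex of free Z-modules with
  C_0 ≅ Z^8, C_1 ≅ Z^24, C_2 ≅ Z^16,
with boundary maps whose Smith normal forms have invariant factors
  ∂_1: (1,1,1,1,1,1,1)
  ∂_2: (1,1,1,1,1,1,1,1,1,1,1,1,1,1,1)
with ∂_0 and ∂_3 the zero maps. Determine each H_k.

H_0 ≅ Z,  H_1 ≅ Z^2,  H_2 ≅ Z.

H_0: b_0 = 8 − 0 − 7 = 1; torsion from ∂_1 factors > 1: none. So H_0 ≅ Z.
H_1: b_1 = 24 − 7 − 15 = 2; torsion from ∂_2 factors > 1: none. So H_1 ≅ Z^2.
H_2: b_2 = 16 − 15 − 0 = 1; torsion from ∂_3 factors > 1: none. So H_2 ≅ Z.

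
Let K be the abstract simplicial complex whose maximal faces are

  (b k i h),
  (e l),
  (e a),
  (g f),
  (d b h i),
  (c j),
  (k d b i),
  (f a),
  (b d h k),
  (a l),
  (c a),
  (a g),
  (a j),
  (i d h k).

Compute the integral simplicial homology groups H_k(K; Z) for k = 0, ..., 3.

H_0 ≅ Z^2,  H_1 ≅ Z^3,  H_2 = 0,  H_3 ≅ Z.

K has 12 vertices, 19 edges, 10 triangles, 5 3-simplices.
rank ∂_0 = 0, rank ∂_1 = 10 ⇒ b_0 = 12 − 0 − 10 = 2; all invariant factors of ∂_1 are 1 so no torsion. So H_0 = Z^2.
rank ∂_1 = 10, rank ∂_2 = 6 ⇒ b_1 = 19 − 10 − 6 = 3; all invariant factors of ∂_2 are 1 so no torsion. So H_1 = Z^3.
rank ∂_2 = 6, rank ∂_3 = 4 ⇒ b_2 = 10 − 6 − 4 = 0; all invariant factors of ∂_3 are 1 so no torsion. So H_2 = 0.
rank ∂_3 = 4, rank ∂_4 = 0 ⇒ b_3 = 5 − 4 − 0 = 1. So H_3 = Z.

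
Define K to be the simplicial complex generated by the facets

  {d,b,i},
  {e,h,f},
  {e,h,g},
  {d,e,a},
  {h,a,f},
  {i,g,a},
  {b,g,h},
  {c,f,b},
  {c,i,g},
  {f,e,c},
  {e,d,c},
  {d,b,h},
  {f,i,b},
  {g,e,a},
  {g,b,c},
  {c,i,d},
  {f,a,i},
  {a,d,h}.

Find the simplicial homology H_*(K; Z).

Fix the vertex order a < b < c < d < e < f < g < h < i and write every simplex with vertices in increasing order. Then dim K = 2 and the simplices of K are:

  0-simplices (9): a, b, c, d, e, f, g, h, i
  1-simplices (27): ad, ae, af, ag, ah, ai, bc, bd, bf, bg, bh, bi, cd, ce, cf, cg, ci, de, dh, di, ef, eg, eh, fh, fi, gh, gi
  2-simplices (18): ade, adh, aeg, afh, afi, agi, bcf, bcg, bdh, bdi, bfi, bgh, cde, cdi, cef, cgi, efh, egh

so the chain groups are C_0 ≅ Z^9, C_1 ≅ Z^27, C_2 ≅ Z^18.

The boundary map ∂_1: C_1 → C_0 is given by ∂[p,q] = [q] − [p]. For instance
  ∂ae = e − a.
The 9×27 boundary matrix has rank 8 and Smith normal form diag(1,1,1,1,1,1,1,1).

Boundary ∂_2: C_2 → C_1 acts by ∂[p,q,r] = [q,r] − [p,r] + [p,q]. For instance
  ∂cgi = gi − ci + cg,
  ∂afi = fi − ai + af.
As a 27×18 matrix over Z this has rank 18, with invariant factors (1,1,1,1,1,1,1,1,1,1,1,1,1,1,1,1,1,2).

Computing H_k = (kernel of ∂_k) / (image of ∂_{k+1}):

  H_0: rank C_0 − rank ∂_1 = 9 − 8 = 1, and the invariant factors of ∂_1 are all 1, so H_0 ≅ Z.
  H_1: rank ker ∂_1 − rank ∂_2 = (27 − 8) − 18 = 1, and ∂_2 has invariant factor 2 > 1, so H_1 ≅ Z ⊕ Z/2.
  H_2: rank ker ∂_2 − rank ∂_3 = (18 − 18) − 0 = 0, and there is no ∂_3, so H_2 ≅ 0.

H_0 ≅ Z,  H_1 ≅ Z ⊕ Z/2,  H_2 = 0.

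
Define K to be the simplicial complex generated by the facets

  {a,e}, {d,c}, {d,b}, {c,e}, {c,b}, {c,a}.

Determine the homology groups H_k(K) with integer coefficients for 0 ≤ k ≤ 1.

Order the vertices as a < b < c < d < e. Listing each simplex with vertices in this order, K has dimension 1 with simplices:

  0-simplices (5): a, b, c, d, e
  1-simplices (6): ac, ae, bc, bd, cd, ce

Hence C_0 ≅ Z^5, C_1 ≅ Z^6.

The boundary map ∂_1: C_1 → C_0 sends each edge [p,q] (with p < q) to q − p. For instance
  ∂bc = c − b.
The 5×6 boundary matrix has rank 4 and Smith normal form diag(1,1,1,1).

Now H_k = ker ∂_k / im ∂_{k+1}, so:

  H_0: rank C_0 − rank ∂_1 = 5 − 4 = 1, and the invariant factors of ∂_1 are all 1, so H_0 ≅ Z.
  H_1: rank ker ∂_1 − rank ∂_2 = (6 − 4) − 0 = 2, and there is no ∂_2, so H_1 ≅ Z^2.

H_0 ≅ Z,  H_1 ≅ Z^2.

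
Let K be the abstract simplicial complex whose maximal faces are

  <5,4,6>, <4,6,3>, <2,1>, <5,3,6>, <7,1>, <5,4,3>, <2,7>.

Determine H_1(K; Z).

Order the vertices as 1 < 2 < 3 < 4 < 5 < 6 < 7. Listing each simplex with vertices in this order, K has dimension 2 with simplices:

  0-simplices (7): [1], [2], [3], [4], [5], [6], [7]
  1-simplices (9): [1,2], [1,7], [2,7], [3,4], [3,5], [3,6], [4,5], [4,6], [5,6]
  2-simplices (4): [3,4,5], [3,4,6], [3,5,6], [4,5,6]

giving chain groups C_0 ≅ Z^7, C_1 ≅ Z^9, C_2 ≅ Z^4.

The boundary map ∂_1: C_1 → C_0 is given by ∂[p,q] = [q] − [p].
As a 7×9 matrix over Z this has rank 5, with invariant factors (1,1,1,1,1).

Boundary ∂_2: C_2 → C_1 maps a triangle to the signed sum of its edges. For instance
  ∂[3,4,5] = [4,5] − [3,5] + [3,4],
  ∂[3,4,6] = [4,6] − [3,6] + [3,4].
As a 9×4 matrix over Z this has rank 3, with invariant factors (1,1,1).

Computing H_k = (kernel of ∂_k) / (image of ∂_{k+1}):

  H_1: rank ker ∂_1 − rank ∂_2 = (9 − 5) − 3 = 1, and the invariant factors of ∂_2 are all 1, so H_1 = Z.

(K is a triangulation of the disjoint union of the circle S^1 and the 2-sphere S^2.)

H_1 ≅ Z.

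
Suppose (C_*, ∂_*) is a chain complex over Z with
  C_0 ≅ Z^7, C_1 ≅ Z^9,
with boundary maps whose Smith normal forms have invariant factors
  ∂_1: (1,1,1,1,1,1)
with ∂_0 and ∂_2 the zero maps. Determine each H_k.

H_0 = Z,  H_1 = Z^3.

H_0: b_0 = 7 − 0 − 6 = 1; torsion from ∂_1 factors > 1: none. So H_0 = Z.
H_1: b_1 = 9 − 6 − 0 = 3; torsion from ∂_2 factors > 1: none. So H_1 = Z^3.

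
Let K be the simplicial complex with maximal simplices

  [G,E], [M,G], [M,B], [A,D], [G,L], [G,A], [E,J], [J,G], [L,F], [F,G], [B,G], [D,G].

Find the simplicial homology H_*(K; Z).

H_0 = Z,  H_1 = Z^4.

Fix the vertex order A < B < D < E < F < G < J < L < M and write every simplex with vertices in increasing order. Then dim K = 1 and the simplices of K are:

  0-simplices (9): A, B, D, E, F, G, J, L, M
  1-simplices (12): AD, AG, BG, BM, DG, EG, EJ, FG, FL, GJ, GL, GM

giving chain groups C_0 ≅ Z^9, C_1 ≅ Z^12.

The boundary map ∂_1: C_1 → C_0 sends each edge [p,q] (with p < q) to q − p.
The resulting 9×12 matrix has rank 8, and its Smith normal form has invariant factors (1,1,1,1,1,1,1,1).

Computing H_k = (kernel of ∂_k) / (image of ∂_{k+1}):

  H_0: rank C_0 − rank ∂_1 = 9 − 8 = 1, and the invariant factors of ∂_1 are all 1, so H_0 = Z.
  H_1: rank ker ∂_1 − rank ∂_2 = (12 − 8) − 0 = 4, and there is no ∂_2, so H_1 = Z^4.

(K is a triangulation of a wedge of 4 circles.)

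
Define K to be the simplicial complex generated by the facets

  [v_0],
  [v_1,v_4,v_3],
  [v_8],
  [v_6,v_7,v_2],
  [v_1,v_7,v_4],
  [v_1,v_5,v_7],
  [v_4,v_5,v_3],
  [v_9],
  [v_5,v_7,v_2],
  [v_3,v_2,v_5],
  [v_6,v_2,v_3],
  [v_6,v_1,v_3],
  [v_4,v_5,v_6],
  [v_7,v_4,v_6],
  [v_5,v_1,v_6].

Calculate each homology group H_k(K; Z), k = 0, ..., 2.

H_0 ≅ Z^4,  H_1 ≅ Z_2,  H_2 = 0.

Fix the vertex order v_0 < v_1 < v_2 < v_3 < v_4 < v_5 < v_6 < v_7 < v_8 < v_9 and write every simplex with vertices in increasing order. Then dim K = 2 and the simplices of K are:

  0-simplices (10): [v_0], [v_1], [v_2], [v_3], [v_4], [v_5], [v_6], [v_7], [v_8], [v_9]
  1-simplices (18): (18 of them)
  2-simplices (12): (12 of them)

giving chain groups C_0 ≅ Z^10, C_1 ≅ Z^18, C_2 ≅ Z^12.

∂_1: C_1 → C_0 sends each edge [p,q] (with p < q) to q − p. For instance
  ∂[v_1,v_4] = [v_4] − [v_1].
The resulting 10×18 matrix has rank 6, and its Smith normal form has invariant factors (1,1,1,1,1,1).

Boundary ∂_2: C_2 → C_1 maps a triangle to the signed sum of its edges. For instance
  ∂[v_1,v_5,v_6] = [v_5,v_6] − [v_1,v_6] + [v_1,v_5],
  ∂[v_1,v_4,v_7] = [v_4,v_7] − [v_1,v_7] + [v_1,v_4].
This gives a 18×12 integer matrix of rank 12; reducing to Smith normal form yields diagonal entries (1,1,1,1,1,1,1,1,1,1,1,2).

Reading off H_k = ker ∂_k / im ∂_{k+1}:

  H_0: rank C_0 − rank ∂_1 = 10 − 6 = 4, and the invariant factors of ∂_1 are all 1, so H_0 = Z^4.
  H_1: rank ker ∂_1 − rank ∂_2 = (18 − 6) − 12 = 0, and ∂_2 has invariant factor 2 > 1, so H_1 = Z_2.
  H_2: rank ker ∂_2 − rank ∂_3 = (12 − 12) − 0 = 0, and there is no ∂_3, so H_2 = 0.

(K is a triangulation of the disjoint union of a set of 3 points and the real projective plane RP^2.)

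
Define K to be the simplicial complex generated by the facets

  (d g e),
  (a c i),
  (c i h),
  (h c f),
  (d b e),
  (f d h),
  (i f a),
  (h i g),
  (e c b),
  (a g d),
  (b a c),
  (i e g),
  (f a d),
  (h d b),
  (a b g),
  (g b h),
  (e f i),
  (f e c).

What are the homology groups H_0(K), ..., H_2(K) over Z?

H_0 = Z,  H_1 = Z × Z/2,  H_2 = 0.

Fix the vertex order a < b < c < d < e < f < g < h < i and write every simplex with vertices in increasing order. Then dim K = 2 and the simplices of K are:

  0-simplices (9): a, b, c, d, e, f, g, h, i
  1-simplices (27): ab, ac, ad, af, ag, ai, bc, bd, be, bg, bh, ce, cf, ch, ci, de, df, dg, dh, ef, eg, ei, fh, fi, gh, gi, hi
  2-simplices (18): abc, abg, aci, adf, adg, afi, bce, bde, bdh, bgh, cef, cfh, chi, deg, dfh, efi, egi, ghi

so the chain groups are C_0 ≅ Z^9, C_1 ≅ Z^27, C_2 ≅ Z^18.

Boundary ∂_1: C_1 → C_0 is given by ∂[p,q] = [q] − [p].
The resulting 9×27 matrix has rank 8, and its Smith normal form has invariant factors (1,1,1,1,1,1,1,1).

∂_2: C_2 → C_1 acts by ∂[p,q,r] = [q,r] − [p,r] + [p,q]. For instance
  ∂efi = fi − ei + ef,
  ∂bde = de − be + bd.
The resulting 27×18 matrix has rank 18, and its Smith normal form has invariant factors (1,1,1,1,1,1,1,1,1,1,1,1,1,1,1,1,1,2).

Reading off H_k = ker ∂_k / im ∂_{k+1}:

  H_0: rank C_0 − rank ∂_1 = 9 − 8 = 1, and the invariant factors of ∂_1 are all 1, so H_0 = Z.
  H_1: rank ker ∂_1 − rank ∂_2 = (27 − 8) − 18 = 1, and ∂_2 has invariant factor 2 > 1, so H_1 = Z × Z/2.
  H_2: rank ker ∂_2 − rank ∂_3 = (18 − 18) − 0 = 0, and there is no ∂_3, so H_2 = 0.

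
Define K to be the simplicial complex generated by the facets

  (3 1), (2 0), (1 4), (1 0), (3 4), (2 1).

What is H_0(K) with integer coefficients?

H_0 = Z.

Order the vertices as 0 < 1 < 2 < 3 < 4. Listing each simplex with vertices in this order, K has dimension 1 with simplices:

  0-simplices (5): [0], [1], [2], [3], [4]
  1-simplices (6): [0,1], [0,2], [1,2], [1,3], [1,4], [3,4]

so the chain groups are C_0 ≅ Z^5, C_1 ≅ Z^6.

The boundary map ∂_1: C_1 → C_0 sends each edge [p,q] (with p < q) to q − p. For instance
  ∂[0,1] = [1] − [0].
The 5×6 boundary matrix has rank 4 and Smith normal form diag(1,1,1,1).

From H_k ≅ ker(∂_k) / im(∂_{k+1}) we obtain:

  H_0: rank C_0 − rank ∂_1 = 5 − 4 = 1, and the invariant factors of ∂_1 are all 1, so H_0 = Z.

(K is a triangulation of a wedge of 2 circles.)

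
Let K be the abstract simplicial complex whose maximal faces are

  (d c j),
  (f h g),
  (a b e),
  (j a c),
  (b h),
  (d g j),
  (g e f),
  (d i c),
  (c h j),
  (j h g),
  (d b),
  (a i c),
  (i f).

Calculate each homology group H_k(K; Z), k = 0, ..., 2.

H_0 ≅ Z,  H_1 ≅ Z^4,  H_2 = 0.

K has 10 vertices, 23 edges, 10 triangles.
rank ∂_0 = 0, rank ∂_1 = 9 ⇒ b_0 = 10 − 0 − 9 = 1; all invariant factors of ∂_1 are 1 so no torsion. So H_0 = Z.
rank ∂_1 = 9, rank ∂_2 = 10 ⇒ b_1 = 23 − 9 − 10 = 4; all invariant factors of ∂_2 are 1 so no torsion. So H_1 = Z^4.
rank ∂_2 = 10, rank ∂_3 = 0 ⇒ b_2 = 10 − 10 − 0 = 0. So H_2 = 0.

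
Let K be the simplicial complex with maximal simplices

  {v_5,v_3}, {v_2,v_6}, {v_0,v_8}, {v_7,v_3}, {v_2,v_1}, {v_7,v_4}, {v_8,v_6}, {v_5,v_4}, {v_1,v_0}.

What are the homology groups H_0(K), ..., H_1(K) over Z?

Fix the vertex order v_0 < v_1 < v_2 < v_3 < v_4 < v_5 < v_6 < v_7 < v_8 and write every simplex with vertices in increasing order. Then dim K = 1 and the simplices of K are:

  0-simplices (9): [v_0], [v_1], [v_2], [v_3], [v_4], [v_5], [v_6], [v_7], [v_8]
  1-simplices (9): [v_0,v_1], [v_0,v_8], [v_1,v_2], [v_2,v_6], [v_3,v_5], [v_3,v_7], [v_4,v_5], [v_4,v_7], [v_6,v_8]

giving chain groups C_0 ≅ Z^9, C_1 ≅ Z^9.

∂_1: C_1 → C_0 is given by ∂[p,q] = [q] − [p]. For instance
  ∂[v_2,v_6] = [v_6] − [v_2].
This gives a 9×9 integer matrix of rank 7; reducing to Smith normal form yields diagonal entries (1,1,1,1,1,1,1).

Reading off H_k = ker ∂_k / im ∂_{k+1}:

  H_0: rank C_0 − rank ∂_1 = 9 − 7 = 2, and the invariant factors of ∂_1 are all 1, so H_0 ≅ Z^2.
  H_1: rank ker ∂_1 − rank ∂_2 = (9 − 7) − 0 = 2, and there is no ∂_2, so H_1 ≅ Z^2.

As a check, the Euler characteristic is 9 − 9 = 0, which agrees with 2 − 2 = 0.

H_0 = Z^2,  H_1 = Z^2.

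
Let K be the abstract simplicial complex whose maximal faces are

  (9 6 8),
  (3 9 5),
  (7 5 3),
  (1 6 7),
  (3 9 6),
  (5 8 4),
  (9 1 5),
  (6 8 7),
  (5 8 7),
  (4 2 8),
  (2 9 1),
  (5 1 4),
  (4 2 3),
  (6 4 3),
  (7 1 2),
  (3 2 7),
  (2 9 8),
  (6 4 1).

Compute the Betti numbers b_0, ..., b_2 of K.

b_0 = 1, b_1 = 2, b_2 = 1.

Order the vertices as 1 < 2 < 3 < 4 < 5 < 6 < 7 < 8 < 9. Listing each simplex with vertices in this order, K has dimension 2 with simplices:

  0-simplices (9): [1], [2], [3], [4], [5], [6], [7], [8], [9]
  1-simplices (27): (27 of them)
  2-simplices (18): [1,2,7], [1,2,9], [1,4,5], [1,4,6], [1,5,9], [1,6,7], [2,3,4], [2,3,7], [2,4,8], [2,8,9], [3,4,6], [3,5,7], [3,5,9], [3,6,9], [4,5,8], [5,7,8], [6,7,8], [6,8,9]

giving chain groups C_0 ≅ Z^9, C_1 ≅ Z^27, C_2 ≅ Z^18.

Boundary ∂_1: C_1 → C_0 maps an edge to its endpoints' difference, ∂[p,q] = q − p.
As a 9×27 matrix over Z this has rank 8, with invariant factors (1,1,1,1,1,1,1,1).

Boundary ∂_2: C_2 → C_1 sends each 2-simplex [p,q,r] to [q,r] − [p,r] + [p,q]. For instance
  ∂[3,4,6] = [4,6] − [3,6] + [3,4],
  ∂[6,8,9] = [8,9] − [6,9] + [6,8].
As a 27×18 matrix over Z this has rank 17, with invariant factors (1,1,1,1,1,1,1,1,1,1,1,1,1,1,1,1,1).

From H_k ≅ ker(∂_k) / im(∂_{k+1}) we obtain:

  H_0: rank C_0 − rank ∂_1 = 9 − 8 = 1, and the invariant factors of ∂_1 are all 1, so H_0 ≅ Z.
  H_1: rank ker ∂_1 − rank ∂_2 = (27 − 8) − 17 = 2, and the invariant factors of ∂_2 are all 1, so H_1 ≅ Z^2.
  H_2: rank ker ∂_2 − rank ∂_3 = (18 − 17) − 0 = 1, and there is no ∂_3, so H_2 ≅ Z.

As a check, the Euler characteristic is 9 − 27 + 18 = 0, which agrees with 1 − 2 + 1 = 0.
(K is a triangulation of the torus T^2.)

Hence the Betti numbers are b_0 = 1, b_1 = 2, b_2 = 1.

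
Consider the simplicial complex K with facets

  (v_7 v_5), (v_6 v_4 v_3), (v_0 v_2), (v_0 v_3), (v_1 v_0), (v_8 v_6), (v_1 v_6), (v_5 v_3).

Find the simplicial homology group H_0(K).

K has 9 vertices, 10 edges, 1 triangle.
rank ∂_0 = 0, rank ∂_1 = 8 ⇒ b_0 = 9 − 0 − 8 = 1; all invariant factors of ∂_1 are 1 so no torsion. So H_0 = Z.

H_0 ≅ Z.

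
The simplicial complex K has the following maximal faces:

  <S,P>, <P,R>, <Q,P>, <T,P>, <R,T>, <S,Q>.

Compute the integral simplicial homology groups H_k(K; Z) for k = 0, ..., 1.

H_0 = Z,  H_1 = Z^2.

Fix the vertex order P < Q < R < S < T and write every simplex with vertices in increasing order. Then dim K = 1 and the simplices of K are:

  0-simplices (5): P, Q, R, S, T
  1-simplices (6): PQ, PR, PS, PT, QS, RT

giving chain groups C_0 ≅ Z^5, C_1 ≅ Z^6.

The boundary map ∂_1: C_1 → C_0 sends each edge [p,q] (with p < q) to q − p.
The 5×6 boundary matrix has rank 4 and Smith normal form diag(1,1,1,1).

Reading off H_k = ker ∂_k / im ∂_{k+1}:

  H_0: rank C_0 − rank ∂_1 = 5 − 4 = 1, and the invariant factors of ∂_1 are all 1, so H_0 ≅ Z.
  H_1: rank ker ∂_1 − rank ∂_2 = (6 − 4) − 0 = 2, and there is no ∂_2, so H_1 ≅ Z^2.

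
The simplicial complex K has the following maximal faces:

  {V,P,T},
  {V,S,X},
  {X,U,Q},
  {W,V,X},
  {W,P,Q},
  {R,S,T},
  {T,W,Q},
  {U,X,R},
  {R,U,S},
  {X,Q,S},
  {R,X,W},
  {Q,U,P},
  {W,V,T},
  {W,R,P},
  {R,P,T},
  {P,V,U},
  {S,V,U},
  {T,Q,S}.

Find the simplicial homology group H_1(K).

We work with the vertex ordering P < Q < R < S < T < U < V < W < X. The simplices of K, each written with vertices in increasing order, are:

  0-simplices (9): P, Q, R, S, T, U, V, W, X
  1-simplices (27): PQ, PR, PT, PU, PV, PW, QS, QT, QU, QW, QX, RS, RT, RU, RW, RX, ST, SU, SV, SX, TV, TW, UV, UX, VW, VX, WX
  2-simplices (18): PQU, PQW, PRT, PRW, PTV, PUV, QST, QSX, QTW, QUX, RST, RSU, RUX, RWX, SUV, SVX, TVW, VWX

Hence C_0 ≅ Z^9, C_1 ≅ Z^27, C_2 ≅ Z^18.

∂_1: C_1 → C_0 maps an edge to its endpoints' difference, ∂[p,q] = q − p. For instance
  ∂UV = V − U.
As a 9×27 matrix over Z this has rank 8, with invariant factors (1,1,1,1,1,1,1,1).

Boundary ∂_2: C_2 → C_1 sends each 2-simplex [p,q,r] to [q,r] − [p,r] + [p,q]. For instance
  ∂QSX = SX − QX + QS,
  ∂QTW = TW − QW + QT.
This gives a 27×18 integer matrix of rank 18; reducing to Smith normal form yields diagonal entries (1,1,1,1,1,1,1,1,1,1,1,1,1,1,1,1,1,2).

Computing H_k = (kernel of ∂_k) / (image of ∂_{k+1}):

  H_1: rank ker ∂_1 − rank ∂_2 = (27 − 8) − 18 = 1, and ∂_2 has invariant factor 2 > 1, so H_1 ≅ Z ⊕ Z/2Z.

H_1 ≅ Z ⊕ Z/2Z.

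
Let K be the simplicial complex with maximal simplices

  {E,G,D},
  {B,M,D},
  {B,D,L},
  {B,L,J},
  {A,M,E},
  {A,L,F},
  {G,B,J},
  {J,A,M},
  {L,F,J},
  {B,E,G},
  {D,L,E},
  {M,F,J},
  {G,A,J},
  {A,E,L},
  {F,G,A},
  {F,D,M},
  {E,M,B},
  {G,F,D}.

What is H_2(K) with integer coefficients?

Fix the vertex order A < B < D < E < F < G < J < L < M and write every simplex with vertices in increasing order. Then dim K = 2 and the simplices of K are:

  0-simplices (9): A, B, D, E, F, G, J, L, M
  1-simplices (27): AE, AF, AG, AJ, AL, AM, BD, BE, BG, BJ, BL, BM, DE, DF, DG, DL, DM, EG, EL, EM, FG, FJ, FL, FM, GJ, JL, JM
  2-simplices (18): AEL, AEM, AFG, AFL, AGJ, AJM, BDL, BDM, BEG, BEM, BGJ, BJL, DEG, DEL, DFG, DFM, FJL, FJM

so the chain groups are C_0 ≅ Z^9, C_1 ≅ Z^27, C_2 ≅ Z^18.

The boundary map ∂_1: C_1 → C_0 maps an edge to its endpoints' difference, ∂[p,q] = q − p. For instance
  ∂FM = M − F.
As a 9×27 matrix over Z this has rank 8, with invariant factors (1,1,1,1,1,1,1,1).

Boundary ∂_2: C_2 → C_1 maps a triangle to the signed sum of its edges. For instance
  ∂DFG = FG − DG + DF,
  ∂BDL = DL − BL + BD.
The resulting 27×18 matrix has rank 18, and its Smith normal form has invariant factors (1,1,1,1,1,1,1,1,1,1,1,1,1,1,1,1,1,2).

Reading off H_k = ker ∂_k / im ∂_{k+1}:

  H_2: rank ker ∂_2 − rank ∂_3 = (18 − 18) − 0 = 0, and there is no ∂_3, so H_2 ≅ 0.

H_2 = 0.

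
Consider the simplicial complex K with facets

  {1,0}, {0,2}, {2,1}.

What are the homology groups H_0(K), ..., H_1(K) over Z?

H_0 ≅ Z,  H_1 ≅ Z.

Take the total order 0 < 1 < 2 on the vertex set. Then K (dimension 1) consists of the simplices:

  0-simplices (3): [0], [1], [2]
  1-simplices (3): [0,1], [0,2], [1,2]

so the chain groups are C_0 ≅ Z^3, C_1 ≅ Z^3.

∂_1: C_1 → C_0 maps an edge to its endpoints' difference, ∂[p,q] = q − p. For instance
  ∂[0,1] = [1] − [0].
The 3×3 boundary matrix has rank 2 and Smith normal form diag(1,1).

Reading off H_k = ker ∂_k / im ∂_{k+1}:

  H_0: rank C_0 − rank ∂_1 = 3 − 2 = 1, and the invariant factors of ∂_1 are all 1, so H_0 = Z.
  H_1: rank ker ∂_1 − rank ∂_2 = (3 − 2) − 0 = 1, and there is no ∂_2, so H_1 = Z.

(K is a triangulation of the circle S^1.)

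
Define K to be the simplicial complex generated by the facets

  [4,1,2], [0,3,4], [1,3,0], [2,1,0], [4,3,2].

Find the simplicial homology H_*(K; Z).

H_0 ≅ Z,  H_1 ≅ Z,  H_2 = 0.

We work with the vertex ordering 0 < 1 < 2 < 3 < 4. The simplices of K, each written with vertices in increasing order, are:

  0-simplices (5): [0], [1], [2], [3], [4]
  1-simplices (10): [0,1], [0,2], [0,3], [0,4], [1,2], [1,3], [1,4], [2,3], [2,4], [3,4]
  2-simplices (5): [0,1,2], [0,1,3], [0,3,4], [1,2,4], [2,3,4]

Hence C_0 ≅ Z^5, C_1 ≅ Z^10, C_2 ≅ Z^5.

Boundary ∂_1: C_1 → C_0 maps an edge to its endpoints' difference, ∂[p,q] = q − p. For instance
  ∂[0,1] = [1] − [0].
This gives a 5×10 integer matrix of rank 4; reducing to Smith normal form yields diagonal entries (1,1,1,1).

Boundary ∂_2: C_2 → C_1 maps a triangle to the signed sum of its edges. For instance
  ∂[0,1,2] = [1,2] − [0,2] + [0,1],
  ∂[1,2,4] = [2,4] − [1,4] + [1,2].
The resulting 10×5 matrix has rank 5, and its Smith normal form has invariant factors (1,1,1,1,1).

Reading off H_k = ker ∂_k / im ∂_{k+1}:

  H_0: rank C_0 − rank ∂_1 = 5 − 4 = 1, and the invariant factors of ∂_1 are all 1, so H_0 = Z.
  H_1: rank ker ∂_1 − rank ∂_2 = (10 − 4) − 5 = 1, and the invariant factors of ∂_2 are all 1, so H_1 = Z.
  H_2: rank ker ∂_2 − rank ∂_3 = (5 − 5) − 0 = 0, and there is no ∂_3, so H_2 = 0.

As a check, the Euler characteristic is 5 − 10 + 5 = 0, which agrees with 1 − 1 + 0 = 0.
(K is a triangulation of the Möbius band.)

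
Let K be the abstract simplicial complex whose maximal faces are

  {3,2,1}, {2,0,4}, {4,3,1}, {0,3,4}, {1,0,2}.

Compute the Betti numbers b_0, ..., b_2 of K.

We work with the vertex ordering 0 < 1 < 2 < 3 < 4. The simplices of K, each written with vertices in increasing order, are:

  0-simplices (5): [0], [1], [2], [3], [4]
  1-simplices (10): [0,1], [0,2], [0,3], [0,4], [1,2], [1,3], [1,4], [2,3], [2,4], [3,4]
  2-simplices (5): [0,1,2], [0,2,4], [0,3,4], [1,2,3], [1,3,4]

so the chain groups are C_0 ≅ Z^5, C_1 ≅ Z^10, C_2 ≅ Z^5.

The boundary map ∂_1: C_1 → C_0 sends each edge [p,q] (with p < q) to q − p. For instance
  ∂[3,4] = [4] − [3].
The 5×10 boundary matrix has rank 4 and Smith normal form diag(1,1,1,1).

∂_2: C_2 → C_1 maps a triangle to the signed sum of its edges. For instance
  ∂[0,2,4] = [2,4] − [0,4] + [0,2],
  ∂[0,3,4] = [3,4] − [0,4] + [0,3].
The resulting 10×5 matrix has rank 5, and its Smith normal form has invariant factors (1,1,1,1,1).

Reading off H_k = ker ∂_k / im ∂_{k+1}:

  H_0: rank C_0 − rank ∂_1 = 5 − 4 = 1, and the invariant factors of ∂_1 are all 1, so H_0 = Z.
  H_1: rank ker ∂_1 − rank ∂_2 = (10 − 4) − 5 = 1, and the invariant factors of ∂_2 are all 1, so H_1 = Z.
  H_2: rank ker ∂_2 − rank ∂_3 = (5 − 5) − 0 = 0, and there is no ∂_3, so H_2 = 0.

As a check, the Euler characteristic is 5 − 10 + 5 = 0, which agrees with 1 − 1 + 0 = 0.

Hence the Betti numbers are b_0 = 1, b_1 = 1, b_2 = 0.

b_0 = 1, b_1 = 1, b_2 = 0.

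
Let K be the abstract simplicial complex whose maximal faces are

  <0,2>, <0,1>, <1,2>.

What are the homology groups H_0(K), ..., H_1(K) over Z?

H_0 ≅ Z,  H_1 ≅ Z.

Order the vertices as 0 < 1 < 2. Listing each simplex with vertices in this order, K has dimension 1 with simplices:

  0-simplices (3): [0], [1], [2]
  1-simplices (3): [0,1], [0,2], [1,2]

giving chain groups C_0 ≅ Z^3, C_1 ≅ Z^3.

∂_1: C_1 → C_0 maps an edge to its endpoints' difference, ∂[p,q] = q − p. For instance
  ∂[0,1] = [1] − [0].
The 3×3 boundary matrix has rank 2 and Smith normal form diag(1,1).

Reading off H_k = ker ∂_k / im ∂_{k+1}:

  H_0: rank C_0 − rank ∂_1 = 3 − 2 = 1, and the invariant factors of ∂_1 are all 1, so H_0 = Z.
  H_1: rank ker ∂_1 − rank ∂_2 = (3 − 2) − 0 = 1, and there is no ∂_2, so H_1 = Z.

(K is a triangulation of the circle S^1.)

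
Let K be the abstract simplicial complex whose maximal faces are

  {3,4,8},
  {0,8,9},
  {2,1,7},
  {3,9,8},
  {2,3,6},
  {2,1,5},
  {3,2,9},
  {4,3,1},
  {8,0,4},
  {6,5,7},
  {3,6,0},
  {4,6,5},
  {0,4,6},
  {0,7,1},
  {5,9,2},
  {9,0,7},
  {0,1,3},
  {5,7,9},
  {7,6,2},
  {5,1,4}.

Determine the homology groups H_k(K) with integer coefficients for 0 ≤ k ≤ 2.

H_0 ≅ Z,  H_1 ≅ Z ⊕ Z/2,  H_2 = 0.

Order the vertices as 0 < 1 < 2 < 3 < 4 < 5 < 6 < 7 < 8 < 9. Listing each simplex with vertices in this order, K has dimension 2 with simplices:

  0-simplices (10): [0], [1], [2], [3], [4], [5], [6], [7], [8], [9]
  1-simplices (30): (30 of them)
  2-simplices (20): (20 of them)

giving chain groups C_0 ≅ Z^10, C_1 ≅ Z^30, C_2 ≅ Z^20.

Boundary ∂_1: C_1 → C_0 sends each edge [p,q] (with p < q) to q − p. For instance
  ∂[0,1] = [1] − [0].
This gives a 10×30 integer matrix of rank 9; reducing to Smith normal form yields diagonal entries (1,1,1,1,1,1,1,1,1).

∂_2: C_2 → C_1 sends each 2-simplex [p,q,r] to [q,r] − [p,r] + [p,q]. For instance
  ∂[3,4,8] = [4,8] − [3,8] + [3,4],
  ∂[4,5,6] = [5,6] − [4,6] + [4,5].
As a 30×20 matrix over Z this has rank 20, with invariant factors (1,1,1,1,1,1,1,1,1,1,1,1,1,1,1,1,1,1,1,2).

Reading off H_k = ker ∂_k / im ∂_{k+1}:

  H_0: rank C_0 − rank ∂_1 = 10 − 9 = 1, and the invariant factors of ∂_1 are all 1, so H_0 ≅ Z.
  H_1: rank ker ∂_1 − rank ∂_2 = (30 − 9) − 20 = 1, and ∂_2 has invariant factor 2 > 1, so H_1 ≅ Z ⊕ Z/2.
  H_2: rank ker ∂_2 − rank ∂_3 = (20 − 20) − 0 = 0, and there is no ∂_3, so H_2 ≅ 0.

(K is a triangulation of the Klein bottle.)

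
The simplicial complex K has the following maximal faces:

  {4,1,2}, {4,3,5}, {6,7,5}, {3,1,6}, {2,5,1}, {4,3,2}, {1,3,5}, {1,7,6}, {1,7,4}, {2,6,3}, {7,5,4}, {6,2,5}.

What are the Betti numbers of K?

b_0 = 1, b_1 = 0, b_2 = 0.

Take the total order 1 < 2 < 3 < 4 < 5 < 6 < 7 on the vertex set. Then K (dimension 2) consists of the simplices:

  0-simplices (7): [1], [2], [3], [4], [5], [6], [7]
  1-simplices (18): [1,2], [1,3], [1,4], [1,5], [1,6], [1,7], [2,3], [2,4], [2,5], [2,6], [3,4], [3,5], [3,6], [4,5], [4,7], [5,6], [5,7], [6,7]
  2-simplices (12): [1,2,4], [1,2,5], [1,3,5], [1,3,6], [1,4,7], [1,6,7], [2,3,4], [2,3,6], [2,5,6], [3,4,5], [4,5,7], [5,6,7]

Hence C_0 ≅ Z^7, C_1 ≅ Z^18, C_2 ≅ Z^12.

∂_1: C_1 → C_0 maps an edge to its endpoints' difference, ∂[p,q] = q − p. For instance
  ∂[3,4] = [4] − [3].
The 7×18 boundary matrix has rank 6 and Smith normal form diag(1,1,1,1,1,1).

∂_2: C_2 → C_1 sends each 2-simplex [p,q,r] to [q,r] − [p,r] + [p,q]. For instance
  ∂[1,3,6] = [3,6] − [1,6] + [1,3],
  ∂[1,3,5] = [3,5] − [1,5] + [1,3].
As a 18×12 matrix over Z this has rank 12, with invariant factors (1,1,1,1,1,1,1,1,1,1,1,2).

From H_k ≅ ker(∂_k) / im(∂_{k+1}) we obtain:

  H_0: rank C_0 − rank ∂_1 = 7 − 6 = 1, and the invariant factors of ∂_1 are all 1, so H_0 = Z.
  H_1: rank ker ∂_1 − rank ∂_2 = (18 − 6) − 12 = 0, and ∂_2 has invariant factor 2 > 1, so H_1 = Z_2.
  H_2: rank ker ∂_2 − rank ∂_3 = (12 − 12) − 0 = 0, and there is no ∂_3, so H_2 = 0.

Hence the Betti numbers are b_0 = 1, b_1 = 0, b_2 = 0.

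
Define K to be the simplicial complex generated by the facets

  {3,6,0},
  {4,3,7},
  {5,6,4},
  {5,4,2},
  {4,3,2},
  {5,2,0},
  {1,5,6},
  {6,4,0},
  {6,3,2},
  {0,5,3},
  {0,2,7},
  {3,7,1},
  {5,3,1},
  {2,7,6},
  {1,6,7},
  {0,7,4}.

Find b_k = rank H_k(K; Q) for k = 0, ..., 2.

b_0 = 1, b_1 = 2, b_2 = 1.

K has 8 vertices, 24 edges, 16 triangles.
rank ∂_0 = 0, rank ∂_1 = 7 ⇒ b_0 = 8 − 0 − 7 = 1; all invariant factors of ∂_1 are 1 so no torsion. So H_0 ≅ Z.
rank ∂_1 = 7, rank ∂_2 = 15 ⇒ b_1 = 24 − 7 − 15 = 2; all invariant factors of ∂_2 are 1 so no torsion. So H_1 ≅ Z^2.
rank ∂_2 = 15, rank ∂_3 = 0 ⇒ b_2 = 16 − 15 − 0 = 1. So H_2 ≅ Z.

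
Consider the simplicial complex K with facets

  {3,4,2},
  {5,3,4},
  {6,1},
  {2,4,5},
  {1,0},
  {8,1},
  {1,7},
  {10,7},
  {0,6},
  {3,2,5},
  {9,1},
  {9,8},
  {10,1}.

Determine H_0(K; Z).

We work with the vertex ordering 0 < 1 < 2 < 3 < 4 < 5 < 6 < 7 < 8 < 9 < 10. The simplices of K, each written with vertices in increasing order, are:

  0-simplices (11): [0], [1], [2], [3], [4], [5], [6], [7], [8], [9], [10]
  1-simplices (15): [0,1], [0,6], [1,6], [1,7], [1,8], [1,9], [1,10], [2,3], [2,4], [2,5], [3,4], [3,5], [4,5], [7,10], [8,9]
  2-simplices (4): [2,3,4], [2,3,5], [2,4,5], [3,4,5]

so the chain groups are C_0 ≅ Z^11, C_1 ≅ Z^15, C_2 ≅ Z^4.

Boundary ∂_1: C_1 → C_0 maps an edge to its endpoints' difference, ∂[p,q] = q − p.
The resulting 11×15 matrix has rank 9, and its Smith normal form has invariant factors (1,1,1,1,1,1,1,1,1).

Boundary ∂_2: C_2 → C_1 sends each 2-simplex [p,q,r] to [q,r] − [p,r] + [p,q]. For instance
  ∂[3,4,5] = [4,5] − [3,5] + [3,4],
  ∂[2,3,5] = [3,5] − [2,5] + [2,3].
The 15×4 boundary matrix has rank 3 and Smith normal form diag(1,1,1).

Reading off H_k = ker ∂_k / im ∂_{k+1}:

  H_0: rank C_0 − rank ∂_1 = 11 − 9 = 2, and the invariant factors of ∂_1 are all 1, so H_0 = Z^2.

(K is a triangulation of the disjoint union of the 2-sphere S^2 and a wedge of 3 circles.)

H_0 = Z^2.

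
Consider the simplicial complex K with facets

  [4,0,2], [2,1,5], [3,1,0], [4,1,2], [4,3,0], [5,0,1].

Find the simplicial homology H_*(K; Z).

H_0 = Z,  H_1 = Z,  H_2 = 0.

Take the total order 0 < 1 < 2 < 3 < 4 < 5 on the vertex set. Then K (dimension 2) consists of the simplices:

  0-simplices (6): [0], [1], [2], [3], [4], [5]
  1-simplices (12): [0,1], [0,2], [0,3], [0,4], [0,5], [1,2], [1,3], [1,4], [1,5], [2,4], [2,5], [3,4]
  2-simplices (6): [0,1,3], [0,1,5], [0,2,4], [0,3,4], [1,2,4], [1,2,5]

Hence C_0 ≅ Z^6, C_1 ≅ Z^12, C_2 ≅ Z^6.

Boundary ∂_1: C_1 → C_0 is given by ∂[p,q] = [q] − [p].
This gives a 6×12 integer matrix of rank 5; reducing to Smith normal form yields diagonal entries (1,1,1,1,1).

∂_2: C_2 → C_1 acts by ∂[p,q,r] = [q,r] − [p,r] + [p,q]. For instance
  ∂[0,1,5] = [1,5] − [0,5] + [0,1],
  ∂[0,2,4] = [2,4] − [0,4] + [0,2].
As a 12×6 matrix over Z this has rank 6, with invariant factors (1,1,1,1,1,1).

Computing H_k = (kernel of ∂_k) / (image of ∂_{k+1}):

  H_0: rank C_0 − rank ∂_1 = 6 − 5 = 1, and the invariant factors of ∂_1 are all 1, so H_0 = Z.
  H_1: rank ker ∂_1 − rank ∂_2 = (12 − 5) − 6 = 1, and the invariant factors of ∂_2 are all 1, so H_1 = Z.
  H_2: rank ker ∂_2 − rank ∂_3 = (6 − 6) − 0 = 0, and there is no ∂_3, so H_2 = 0.

(K is a triangulation of the cylinder S^1 x I.)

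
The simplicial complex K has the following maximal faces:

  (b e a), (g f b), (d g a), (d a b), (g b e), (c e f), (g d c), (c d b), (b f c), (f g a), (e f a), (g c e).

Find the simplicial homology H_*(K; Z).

H_0 ≅ Z,  H_1 ≅ Z/2,  H_2 = 0.

Take the total order a < b < c < d < e < f < g on the vertex set. Then K (dimension 2) consists of the simplices:

  0-simplices (7): a, b, c, d, e, f, g
  1-simplices (18): ab, ad, ae, af, ag, bc, bd, be, bf, bg, cd, ce, cf, cg, dg, ef, eg, fg
  2-simplices (12): abd, abe, adg, aef, afg, bcd, bcf, beg, bfg, cdg, cef, ceg

Hence C_0 ≅ Z^7, C_1 ≅ Z^18, C_2 ≅ Z^12.

Boundary ∂_1: C_1 → C_0 is given by ∂[p,q] = [q] − [p].
This gives a 7×18 integer matrix of rank 6; reducing to Smith normal form yields diagonal entries (1,1,1,1,1,1).

The boundary map ∂_2: C_2 → C_1 acts by ∂[p,q,r] = [q,r] − [p,r] + [p,q]. For instance
  ∂afg = fg − ag + af,
  ∂bcd = cd − bd + bc.
This gives a 18×12 integer matrix of rank 12; reducing to Smith normal form yields diagonal entries (1,1,1,1,1,1,1,1,1,1,1,2).

Reading off H_k = ker ∂_k / im ∂_{k+1}:

  H_0: rank C_0 − rank ∂_1 = 7 − 6 = 1, and the invariant factors of ∂_1 are all 1, so H_0 = Z.
  H_1: rank ker ∂_1 − rank ∂_2 = (18 − 6) − 12 = 0, and ∂_2 has invariant factor 2 > 1, so H_1 = Z/2.
  H_2: rank ker ∂_2 − rank ∂_3 = (12 − 12) − 0 = 0, and there is no ∂_3, so H_2 = 0.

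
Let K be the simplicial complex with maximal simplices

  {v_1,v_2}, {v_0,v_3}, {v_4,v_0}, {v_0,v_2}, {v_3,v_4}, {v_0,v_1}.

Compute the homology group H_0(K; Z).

H_0 ≅ Z.

We work with the vertex ordering v_0 < v_1 < v_2 < v_3 < v_4. The simplices of K, each written with vertices in increasing order, are:

  0-simplices (5): [v_0], [v_1], [v_2], [v_3], [v_4]
  1-simplices (6): [v_0,v_1], [v_0,v_2], [v_0,v_3], [v_0,v_4], [v_1,v_2], [v_3,v_4]

so the chain groups are C_0 ≅ Z^5, C_1 ≅ Z^6.

The boundary map ∂_1: C_1 → C_0 maps an edge to its endpoints' difference, ∂[p,q] = q − p. For instance
  ∂[v_0,v_2] = [v_2] − [v_0].
As a 5×6 matrix over Z this has rank 4, with invariant factors (1,1,1,1).

Reading off H_k = ker ∂_k / im ∂_{k+1}:

  H_0: rank C_0 − rank ∂_1 = 5 − 4 = 1, and the invariant factors of ∂_1 are all 1, so H_0 = Z.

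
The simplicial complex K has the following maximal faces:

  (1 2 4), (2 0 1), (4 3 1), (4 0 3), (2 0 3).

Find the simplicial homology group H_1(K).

H_1 = Z.

Fix the vertex order 0 < 1 < 2 < 3 < 4 and write every simplex with vertices in increasing order. Then dim K = 2 and the simplices of K are:

  0-simplices (5): [0], [1], [2], [3], [4]
  1-simplices (10): [0,1], [0,2], [0,3], [0,4], [1,2], [1,3], [1,4], [2,3], [2,4], [3,4]
  2-simplices (5): [0,1,2], [0,2,3], [0,3,4], [1,2,4], [1,3,4]

giving chain groups C_0 ≅ Z^5, C_1 ≅ Z^10, C_2 ≅ Z^5.

The boundary map ∂_1: C_1 → C_0 sends each edge [p,q] (with p < q) to q − p.
As a 5×10 matrix over Z this has rank 4, with invariant factors (1,1,1,1).

Boundary ∂_2: C_2 → C_1 acts by ∂[p,q,r] = [q,r] − [p,r] + [p,q]. For instance
  ∂[0,3,4] = [3,4] − [0,4] + [0,3],
  ∂[1,3,4] = [3,4] − [1,4] + [1,3].
The resulting 10×5 matrix has rank 5, and its Smith normal form has invariant factors (1,1,1,1,1).

From H_k ≅ ker(∂_k) / im(∂_{k+1}) we obtain:

  H_1: rank ker ∂_1 − rank ∂_2 = (10 − 4) − 5 = 1, and the invariant factors of ∂_2 are all 1, so H_1 ≅ Z.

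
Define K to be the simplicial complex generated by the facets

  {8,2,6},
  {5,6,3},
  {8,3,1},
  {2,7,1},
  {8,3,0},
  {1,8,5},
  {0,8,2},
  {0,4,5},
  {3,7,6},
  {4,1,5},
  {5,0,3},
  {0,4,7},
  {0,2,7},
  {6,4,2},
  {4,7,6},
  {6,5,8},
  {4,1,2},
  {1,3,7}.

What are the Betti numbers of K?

b_0 = 1, b_1 = 1, b_2 = 0.

Order the vertices as 0 < 1 < 2 < 3 < 4 < 5 < 6 < 7 < 8. Listing each simplex with vertices in this order, K has dimension 2 with simplices:

  0-simplices (9): [0], [1], [2], [3], [4], [5], [6], [7], [8]
  1-simplices (27): (27 of them)
  2-simplices (18): [0,2,7], [0,2,8], [0,3,5], [0,3,8], [0,4,5], [0,4,7], [1,2,4], [1,2,7], [1,3,7], [1,3,8], [1,4,5], [1,5,8], [2,4,6], [2,6,8], [3,5,6], [3,6,7], [4,6,7], [5,6,8]

so the chain groups are C_0 ≅ Z^9, C_1 ≅ Z^27, C_2 ≅ Z^18.

∂_1: C_1 → C_0 sends each edge [p,q] (with p < q) to q − p. For instance
  ∂[5,6] = [6] − [5].
As a 9×27 matrix over Z this has rank 8, with invariant factors (1,1,1,1,1,1,1,1).

Boundary ∂_2: C_2 → C_1 acts by ∂[p,q,r] = [q,r] − [p,r] + [p,q]. For instance
  ∂[0,4,5] = [4,5] − [0,5] + [0,4],
  ∂[3,6,7] = [6,7] − [3,7] + [3,6].
This gives a 27×18 integer matrix of rank 18; reducing to Smith normal form yields diagonal entries (1,1,1,1,1,1,1,1,1,1,1,1,1,1,1,1,1,2).

Now H_k = ker ∂_k / im ∂_{k+1}, so:

  H_0: rank C_0 − rank ∂_1 = 9 − 8 = 1, and the invariant factors of ∂_1 are all 1, so H_0 = Z.
  H_1: rank ker ∂_1 − rank ∂_2 = (27 − 8) − 18 = 1, and ∂_2 has invariant factor 2 > 1, so H_1 = Z × Z/2.
  H_2: rank ker ∂_2 − rank ∂_3 = (18 − 18) − 0 = 0, and there is no ∂_3, so H_2 = 0.

Hence the Betti numbers are b_0 = 1, b_1 = 1, b_2 = 0.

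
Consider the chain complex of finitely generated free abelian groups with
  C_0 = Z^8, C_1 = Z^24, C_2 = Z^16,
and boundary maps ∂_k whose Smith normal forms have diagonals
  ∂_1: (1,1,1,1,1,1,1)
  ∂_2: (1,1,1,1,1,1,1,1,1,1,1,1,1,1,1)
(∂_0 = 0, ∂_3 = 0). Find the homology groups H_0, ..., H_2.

H_0 = Z,  H_1 = Z^2,  H_2 = Z.

H_0: b_0 = 8 − 0 − 7 = 1; torsion from ∂_1 factors > 1: none. So H_0 = Z.
H_1: b_1 = 24 − 7 − 15 = 2; torsion from ∂_2 factors > 1: none. So H_1 = Z^2.
H_2: b_2 = 16 − 15 − 0 = 1; torsion from ∂_3 factors > 1: none. So H_2 = Z.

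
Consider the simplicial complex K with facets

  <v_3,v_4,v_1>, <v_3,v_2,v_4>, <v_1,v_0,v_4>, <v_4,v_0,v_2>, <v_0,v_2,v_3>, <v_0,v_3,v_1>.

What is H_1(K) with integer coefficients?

H_1 = 0.

Fix the vertex order v_0 < v_1 < v_2 < v_3 < v_4 and write every simplex with vertices in increasing order. Then dim K = 2 and the simplices of K are:

  0-simplices (5): [v_0], [v_1], [v_2], [v_3], [v_4]
  1-simplices (9): [v_0,v_1], [v_0,v_2], [v_0,v_3], [v_0,v_4], [v_1,v_3], [v_1,v_4], [v_2,v_3], [v_2,v_4], [v_3,v_4]
  2-simplices (6): [v_0,v_1,v_3], [v_0,v_1,v_4], [v_0,v_2,v_3], [v_0,v_2,v_4], [v_1,v_3,v_4], [v_2,v_3,v_4]

giving chain groups C_0 ≅ Z^5, C_1 ≅ Z^9, C_2 ≅ Z^6.

∂_1: C_1 → C_0 maps an edge to its endpoints' difference, ∂[p,q] = q − p.
The resulting 5×9 matrix has rank 4, and its Smith normal form has invariant factors (1,1,1,1).

Boundary ∂_2: C_2 → C_1 sends each 2-simplex [p,q,r] to [q,r] − [p,r] + [p,q]. For instance
  ∂[v_0,v_2,v_4] = [v_2,v_4] − [v_0,v_4] + [v_0,v_2],
  ∂[v_0,v_2,v_3] = [v_2,v_3] − [v_0,v_3] + [v_0,v_2].
As a 9×6 matrix over Z this has rank 5, with invariant factors (1,1,1,1,1).

Now H_k = ker ∂_k / im ∂_{k+1}, so:

  H_1: rank ker ∂_1 − rank ∂_2 = (9 − 4) − 5 = 0, and the invariant factors of ∂_2 are all 1, so H_1 ≅ 0.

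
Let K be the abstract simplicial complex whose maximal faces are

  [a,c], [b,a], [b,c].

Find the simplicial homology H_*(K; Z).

Order the vertices as a < b < c. Listing each simplex with vertices in this order, K has dimension 1 with simplices:

  0-simplices (3): a, b, c
  1-simplices (3): ab, ac, bc

so the chain groups are C_0 ≅ Z^3, C_1 ≅ Z^3.

The boundary map ∂_1: C_1 → C_0 maps an edge to its endpoints' difference, ∂[p,q] = q − p. For instance
  ∂ac = c − a.
This gives a 3×3 integer matrix of rank 2; reducing to Smith normal form yields diagonal entries (1,1).

Reading off H_k = ker ∂_k / im ∂_{k+1}:

  H_0: rank C_0 − rank ∂_1 = 3 − 2 = 1, and the invariant factors of ∂_1 are all 1, so H_0 = Z.
  H_1: rank ker ∂_1 − rank ∂_2 = (3 − 2) − 0 = 1, and there is no ∂_2, so H_1 = Z.

As a check, the Euler characteristic is 3 − 3 = 0, which agrees with 1 − 1 = 0.

H_0 = Z,  H_1 = Z.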